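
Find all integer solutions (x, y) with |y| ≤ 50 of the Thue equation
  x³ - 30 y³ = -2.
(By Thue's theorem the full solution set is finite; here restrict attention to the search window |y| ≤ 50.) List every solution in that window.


The equation is x³ - 30y³ = -2. For fixed y, x³ = 30·y³ − 2, so a solution requires the RHS to be a perfect cube.
Strategy: iterate y from -50 to 50, compute RHS = 30·y³ − 2, and check whether it is a (positive or negative) perfect cube.
Check small values of y:
  y = 0: RHS = -2 is not a perfect cube.
  y = 1: RHS = 28 is not a perfect cube.
  y = -1: RHS = -32 is not a perfect cube.
  y = 2: RHS = 238 is not a perfect cube.
  y = -2: RHS = -242 is not a perfect cube.
  y = 3: RHS = 808 is not a perfect cube.
  y = -3: RHS = -812 is not a perfect cube.
Continuing the search up to |y| = 50 finds no solutions either.
No (x, y) in the scanned range satisfies the equation.

No integer solutions with |y| ≤ 50.


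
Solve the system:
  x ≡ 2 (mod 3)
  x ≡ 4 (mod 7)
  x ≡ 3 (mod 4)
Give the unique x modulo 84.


Moduli 3, 7, 4 are pairwise coprime; by CRT there is a unique solution modulo M = 3 · 7 · 4 = 84.
Solve pairwise, accumulating the modulus:
  Start with x ≡ 2 (mod 3).
  Combine with x ≡ 4 (mod 7): since gcd(3, 7) = 1, we get a unique residue mod 21.
    Write x = 2 + 3·t and substitute into x ≡ 4 (mod 7): 3·t ≡ 4 − 2 = 2 (mod 7).
    The inverse of 3 mod 7 is 5 (since 3·5 = 15 = 2·7 + 1), so t ≡ 5·2 = 10 ≡ 3 (mod 7).
    Then x = 2 + 3·3 = 11, valid modulo lcm(3, 7) = 21: x ≡ 11 (mod 21).
  Combine with x ≡ 3 (mod 4): since gcd(21, 4) = 1, we get a unique residue mod 84.
    Write x = 11 + 21·t and substitute into x ≡ 3 (mod 4): 21·t ≡ 3 − 11 = -8 (mod 4).
    Reduce coefficients mod 4: 1·t ≡ 0 (mod 4).
    So t ≡ 0 (mod 4).
    Then x = 11 + 21·0 = 11, valid modulo lcm(21, 4) = 84: x ≡ 11 (mod 84).
Verify: 11 mod 3 = 2 ✓, 11 mod 7 = 4 ✓, 11 mod 4 = 3 ✓.

x ≡ 11 (mod 84).


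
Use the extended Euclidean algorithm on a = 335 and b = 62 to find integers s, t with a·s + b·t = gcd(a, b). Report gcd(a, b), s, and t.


Euclidean algorithm on (335, 62) — divide until remainder is 0:
  335 = 5 · 62 + 25
  62 = 2 · 25 + 12
  25 = 2 · 12 + 1
  12 = 12 · 1 + 0
gcd(335, 62) = 1.
Track Bezout coefficients alongside the remainders: start with r₀ = 335 = a·1 + b·0 (s = 1, t = 0) and r₁ = 62 = a·0 + b·1 (s = 0, t = 1); each new remainder r_{k+1} = r_{k-1} − q_k·r_k inherits s_{k+1} = s_{k-1} − q_k·s_k, t_{k+1} = t_{k-1} − q_k·t_k, so r_k = a·s_k + b·t_k at every step:
  q = 5: r = 25, s = 1 − 5·0 = 1, t = 0 − 5·1 = -5  (check: 335·1 + 62·(-5) = 25)
  q = 2: r = 12, s = 0 − 2·1 = -2, t = 1 − 2·(-5) = 11  (check: 335·(-2) + 62·11 = 12)
  q = 2: r = 1, s = 1 − 2·(-2) = 5, t = -5 − 2·11 = -27  (check: 335·5 + 62·(-27) = 1)
The row with r = 1 (the gcd) gives the Bezout coefficients s = 5, t = -27.
Result: 335 · (5) + 62 · (-27) = 1.

gcd(335, 62) = 1; s = 5, t = -27 (check: 335·5 + 62·(-27) = 1).


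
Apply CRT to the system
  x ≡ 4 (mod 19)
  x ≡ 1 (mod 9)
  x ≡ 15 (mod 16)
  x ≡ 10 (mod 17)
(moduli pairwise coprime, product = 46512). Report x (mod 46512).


Product of moduli M = 19 · 9 · 16 · 17 = 46512.
Merge one congruence at a time:
  Start: x ≡ 4 (mod 19).
  Combine with x ≡ 1 (mod 9); new modulus lcm = 171.
    Write x = 4 + 19·t and substitute into x ≡ 1 (mod 9): 19·t ≡ 1 − 4 = -3 (mod 9).
    Reduce coefficients mod 9: 1·t ≡ 6 (mod 9).
    So t ≡ 6 (mod 9).
    Then x = 4 + 19·6 = 118, valid modulo lcm(19, 9) = 171: x ≡ 118 (mod 171).
  Combine with x ≡ 15 (mod 16); new modulus lcm = 2736.
    Write x = 118 + 171·t and substitute into x ≡ 15 (mod 16): 171·t ≡ 15 − 118 = -103 (mod 16).
    Reduce coefficients mod 16: 11·t ≡ 9 (mod 16).
    The inverse of 11 mod 16 is 3 (since 11·3 = 33 = 2·16 + 1), so t ≡ 3·9 = 27 ≡ 11 (mod 16).
    Then x = 118 + 171·11 = 1999, valid modulo lcm(171, 16) = 2736: x ≡ 1999 (mod 2736).
  Combine with x ≡ 10 (mod 17); new modulus lcm = 46512.
    Write x = 1999 + 2736·t and substitute into x ≡ 10 (mod 17): 2736·t ≡ 10 − 1999 = -1989 (mod 17).
    Reduce coefficients mod 17: 16·t ≡ 0 (mod 17).
    The inverse of 16 mod 17 is 16 (since 16·16 = 256 = 15·17 + 1), so t ≡ 16·0 = 0 ≡ 0 (mod 17).
    Then x = 1999 + 2736·0 = 1999, valid modulo lcm(2736, 17) = 46512: x ≡ 1999 (mod 46512).
Verify against each original: 1999 mod 19 = 4, 1999 mod 9 = 1, 1999 mod 16 = 15, 1999 mod 17 = 10.

x ≡ 1999 (mod 46512).


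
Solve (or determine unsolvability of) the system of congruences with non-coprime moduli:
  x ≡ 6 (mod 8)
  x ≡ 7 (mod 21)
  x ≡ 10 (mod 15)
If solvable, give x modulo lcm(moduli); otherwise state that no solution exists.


Moduli 8, 21, 15 are not pairwise coprime, so CRT works modulo lcm(m_i) when all pairwise compatibility conditions hold.
Pairwise compatibility: gcd(m_i, m_j) must divide a_i - a_j for every pair.
Merge one congruence at a time:
  Start: x ≡ 6 (mod 8).
  Combine with x ≡ 7 (mod 21): gcd(8, 21) = 1; 7 - 6 = 1, which IS divisible by 1, so compatible.
    Write x = 6 + 8·t and substitute into x ≡ 7 (mod 21): 8·t ≡ 7 − 6 = 1 (mod 21).
    The inverse of 8 mod 21 is 8 (since 8·8 = 64 = 3·21 + 1), so t ≡ 8·1 = 8 ≡ 8 (mod 21).
    Then x = 6 + 8·8 = 70, valid modulo lcm(8, 21) = 168: x ≡ 70 (mod 168).
  Combine with x ≡ 10 (mod 15): gcd(168, 15) = 3; 10 - 70 = -60, which IS divisible by 3, so compatible.
    Write x = 70 + 168·t and substitute into x ≡ 10 (mod 15): 168·t ≡ 10 − 70 = -60 (mod 15).
    Divide the congruence (and modulus) by g = 3: 56·t ≡ -20 (mod 5).
    Reduce coefficients mod 5: 1·t ≡ 0 (mod 5).
    So t ≡ 0 (mod 5).
    Then x = 70 + 168·0 = 70, valid modulo lcm(168, 15) = 840: x ≡ 70 (mod 840).
Verify: 70 mod 8 = 6, 70 mod 21 = 7, 70 mod 15 = 10.

x ≡ 70 (mod 840).


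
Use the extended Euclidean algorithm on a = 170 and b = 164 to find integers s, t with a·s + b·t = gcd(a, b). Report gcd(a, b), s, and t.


Euclidean algorithm on (170, 164) — divide until remainder is 0:
  170 = 1 · 164 + 6
  164 = 27 · 6 + 2
  6 = 3 · 2 + 0
gcd(170, 164) = 2.
Track Bezout coefficients alongside the remainders: start with r₀ = 170 = a·1 + b·0 (s = 1, t = 0) and r₁ = 164 = a·0 + b·1 (s = 0, t = 1); each new remainder r_{k+1} = r_{k-1} − q_k·r_k inherits s_{k+1} = s_{k-1} − q_k·s_k, t_{k+1} = t_{k-1} − q_k·t_k, so r_k = a·s_k + b·t_k at every step:
  q = 1: r = 6, s = 1 − 1·0 = 1, t = 0 − 1·1 = -1  (check: 170·1 + 164·(-1) = 6)
  q = 27: r = 2, s = 0 − 27·1 = -27, t = 1 − 27·(-1) = 28  (check: 170·(-27) + 164·28 = 2)
The row with r = 2 (the gcd) gives the Bezout coefficients s = -27, t = 28.
Result: 170 · (-27) + 164 · (28) = 2.

gcd(170, 164) = 2; s = -27, t = 28 (check: 170·(-27) + 164·28 = 2).


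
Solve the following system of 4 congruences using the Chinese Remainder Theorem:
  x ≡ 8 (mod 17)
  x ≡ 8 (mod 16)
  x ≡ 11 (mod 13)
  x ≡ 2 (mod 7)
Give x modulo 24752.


Product of moduli M = 17 · 16 · 13 · 7 = 24752.
Merge one congruence at a time:
  Start: x ≡ 8 (mod 17).
  Combine with x ≡ 8 (mod 16); new modulus lcm = 272.
    Write x = 8 + 17·t and substitute into x ≡ 8 (mod 16): 17·t ≡ 8 − 8 = 0 (mod 16).
    Reduce coefficients mod 16: 1·t ≡ 0 (mod 16).
    So t ≡ 0 (mod 16).
    Then x = 8 + 17·0 = 8, valid modulo lcm(17, 16) = 272: x ≡ 8 (mod 272).
  Combine with x ≡ 11 (mod 13); new modulus lcm = 3536.
    Write x = 8 + 272·t and substitute into x ≡ 11 (mod 13): 272·t ≡ 11 − 8 = 3 (mod 13).
    Reduce coefficients mod 13: 12·t ≡ 3 (mod 13).
    The inverse of 12 mod 13 is 12 (since 12·12 = 144 = 11·13 + 1), so t ≡ 12·3 = 36 ≡ 10 (mod 13).
    Then x = 8 + 272·10 = 2728, valid modulo lcm(272, 13) = 3536: x ≡ 2728 (mod 3536).
  Combine with x ≡ 2 (mod 7); new modulus lcm = 24752.
    Write x = 2728 + 3536·t and substitute into x ≡ 2 (mod 7): 3536·t ≡ 2 − 2728 = -2726 (mod 7).
    Reduce coefficients mod 7: 1·t ≡ 4 (mod 7).
    So t ≡ 4 (mod 7).
    Then x = 2728 + 3536·4 = 16872, valid modulo lcm(3536, 7) = 24752: x ≡ 16872 (mod 24752).
Verify against each original: 16872 mod 17 = 8, 16872 mod 16 = 8, 16872 mod 13 = 11, 16872 mod 7 = 2.

x ≡ 16872 (mod 24752).


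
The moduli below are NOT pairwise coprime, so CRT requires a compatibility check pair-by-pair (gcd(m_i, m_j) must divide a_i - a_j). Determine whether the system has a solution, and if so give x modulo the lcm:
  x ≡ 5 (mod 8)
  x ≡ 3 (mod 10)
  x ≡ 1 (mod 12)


Moduli 8, 10, 12 are not pairwise coprime, so CRT works modulo lcm(m_i) when all pairwise compatibility conditions hold.
Pairwise compatibility: gcd(m_i, m_j) must divide a_i - a_j for every pair.
Merge one congruence at a time:
  Start: x ≡ 5 (mod 8).
  Combine with x ≡ 3 (mod 10): gcd(8, 10) = 2; 3 - 5 = -2, which IS divisible by 2, so compatible.
    Write x = 5 + 8·t and substitute into x ≡ 3 (mod 10): 8·t ≡ 3 − 5 = -2 (mod 10).
    Divide the congruence (and modulus) by g = 2: 4·t ≡ -1 (mod 5).
    Reduce coefficients mod 5: 4·t ≡ 4 (mod 5).
    The inverse of 4 mod 5 is 4 (since 4·4 = 16 = 3·5 + 1), so t ≡ 4·4 = 16 ≡ 1 (mod 5).
    Then x = 5 + 8·1 = 13, valid modulo lcm(8, 10) = 40: x ≡ 13 (mod 40).
  Combine with x ≡ 1 (mod 12): gcd(40, 12) = 4; 1 - 13 = -12, which IS divisible by 4, so compatible.
    Write x = 13 + 40·t and substitute into x ≡ 1 (mod 12): 40·t ≡ 1 − 13 = -12 (mod 12).
    Divide the congruence (and modulus) by g = 4: 10·t ≡ -3 (mod 3).
    Reduce coefficients mod 3: 1·t ≡ 0 (mod 3).
    So t ≡ 0 (mod 3).
    Then x = 13 + 40·0 = 13, valid modulo lcm(40, 12) = 120: x ≡ 13 (mod 120).
Verify: 13 mod 8 = 5, 13 mod 10 = 3, 13 mod 12 = 1.

x ≡ 13 (mod 120).


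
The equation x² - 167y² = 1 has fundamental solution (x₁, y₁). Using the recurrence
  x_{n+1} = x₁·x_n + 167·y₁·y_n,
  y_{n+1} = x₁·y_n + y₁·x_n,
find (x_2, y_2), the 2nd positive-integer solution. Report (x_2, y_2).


Step 1: Find the fundamental solution (x₁, y₁) of x² - 167y² = 1.
  Expand √167 as a continued fraction. a₀ = ⌊√167⌋ = 12; iterate m_{k+1} = d_k·a_k − m_k, d_{k+1} = (167 − m_{k+1}²)/d_k, a_{k+1} = ⌊(a₀ + m_{k+1})/d_{k+1}⌋ (starting m₀ = 0, d₀ = 1), with convergents p_k = a_k·p_{k-1} + p_{k-2}, q_k = a_k·q_{k-1} + q_{k-2} (p₋₁ = 1, q₋₁ = 0):
  k = 0: a₀ = 12; p₀/q₀ = 12/1; p₀² − 167·q₀² = 144 − 167 = -23.
  k = 1: m = 12, d = 23, a = ⌊(12 + 12)/23⌋ = 1; p/q = (1·12 + 1)/(1·1 + 0) = 13/1; p² − 167·q² = 169 − 167 = 2.
  k = 2: m = 11, d = 2, a = ⌊(12 + 11)/2⌋ = 11; p/q = (11·13 + 12)/(11·1 + 1) = 155/12; p² − 167·q² = 24025 − 24048 = -23.
  k = 3: m = 11, d = 23, a = ⌊(12 + 11)/23⌋ = 1; p/q = (1·155 + 13)/(1·12 + 1) = 168/13; p² − 167·q² = 28224 − 28223 = 1.
  The first convergent with p² − 167·q² = 1 gives the fundamental solution (x₁, y₁) = (168, 13).
Step 2: Apply the recurrence (x_{n+1}, y_{n+1}) = (x₁x_n + 167y₁y_n, x₁y_n + y₁x_n) repeatedly.
  From (x_1, y_1) = (168, 13): x_2 = 168·168 + 167·13·13 = 56447; y_2 = 168·13 + 13·168 = 4368.
Step 3: Verify x_2² - 167·y_2² = 3186263809 - 3186263808 = 1 (should be 1). ✓

(x_1, y_1) = (168, 13); (x_2, y_2) = (56447, 4368).


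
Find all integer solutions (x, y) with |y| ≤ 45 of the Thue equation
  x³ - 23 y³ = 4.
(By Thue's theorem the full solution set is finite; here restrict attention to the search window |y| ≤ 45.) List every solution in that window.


The equation is x³ - 23y³ = 4. For fixed y, x³ = 23·y³ + 4, so a solution requires the RHS to be a perfect cube.
Strategy: iterate y from -45 to 45, compute RHS = 23·y³ + 4, and check whether it is a (positive or negative) perfect cube.
Check small values of y:
  y = 0: RHS = 4 is not a perfect cube.
  y = 1: RHS = 27 = (3)³ ⇒ x = 3 works.
  y = -1: RHS = -19 is not a perfect cube.
  y = 2: RHS = 188 is not a perfect cube.
  y = -2: RHS = -180 is not a perfect cube.
  y = 3: RHS = 625 is not a perfect cube.
  y = -3: RHS = -617 is not a perfect cube.
Continuing the search up to |y| = 45 finds no further solutions beyond those listed.
Collected solutions: (3, 1).

Solutions (with |y| ≤ 45): (3, 1).


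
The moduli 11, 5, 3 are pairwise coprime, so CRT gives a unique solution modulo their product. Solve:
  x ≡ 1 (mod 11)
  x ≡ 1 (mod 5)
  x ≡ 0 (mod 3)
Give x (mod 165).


Moduli 11, 5, 3 are pairwise coprime; by CRT there is a unique solution modulo M = 11 · 5 · 3 = 165.
Solve pairwise, accumulating the modulus:
  Start with x ≡ 1 (mod 11).
  Combine with x ≡ 1 (mod 5): since gcd(11, 5) = 1, we get a unique residue mod 55.
    Write x = 1 + 11·t and substitute into x ≡ 1 (mod 5): 11·t ≡ 1 − 1 = 0 (mod 5).
    Reduce coefficients mod 5: 1·t ≡ 0 (mod 5).
    So t ≡ 0 (mod 5).
    Then x = 1 + 11·0 = 1, valid modulo lcm(11, 5) = 55: x ≡ 1 (mod 55).
  Combine with x ≡ 0 (mod 3): since gcd(55, 3) = 1, we get a unique residue mod 165.
    Write x = 1 + 55·t and substitute into x ≡ 0 (mod 3): 55·t ≡ 0 − 1 = -1 (mod 3).
    Reduce coefficients mod 3: 1·t ≡ 2 (mod 3).
    So t ≡ 2 (mod 3).
    Then x = 1 + 55·2 = 111, valid modulo lcm(55, 3) = 165: x ≡ 111 (mod 165).
Verify: 111 mod 11 = 1 ✓, 111 mod 5 = 1 ✓, 111 mod 3 = 0 ✓.

x ≡ 111 (mod 165).


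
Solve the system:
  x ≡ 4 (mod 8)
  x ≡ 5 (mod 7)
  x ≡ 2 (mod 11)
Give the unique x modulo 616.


Moduli 8, 7, 11 are pairwise coprime; by CRT there is a unique solution modulo M = 8 · 7 · 11 = 616.
Solve pairwise, accumulating the modulus:
  Start with x ≡ 4 (mod 8).
  Combine with x ≡ 5 (mod 7): since gcd(8, 7) = 1, we get a unique residue mod 56.
    Write x = 4 + 8·t and substitute into x ≡ 5 (mod 7): 8·t ≡ 5 − 4 = 1 (mod 7).
    Reduce coefficients mod 7: 1·t ≡ 1 (mod 7).
    So t ≡ 1 (mod 7).
    Then x = 4 + 8·1 = 12, valid modulo lcm(8, 7) = 56: x ≡ 12 (mod 56).
  Combine with x ≡ 2 (mod 11): since gcd(56, 11) = 1, we get a unique residue mod 616.
    Write x = 12 + 56·t and substitute into x ≡ 2 (mod 11): 56·t ≡ 2 − 12 = -10 (mod 11).
    Reduce coefficients mod 11: 1·t ≡ 1 (mod 11).
    So t ≡ 1 (mod 11).
    Then x = 12 + 56·1 = 68, valid modulo lcm(56, 11) = 616: x ≡ 68 (mod 616).
Verify: 68 mod 8 = 4 ✓, 68 mod 7 = 5 ✓, 68 mod 11 = 2 ✓.

x ≡ 68 (mod 616).


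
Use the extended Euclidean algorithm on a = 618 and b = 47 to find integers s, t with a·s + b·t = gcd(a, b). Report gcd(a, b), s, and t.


Euclidean algorithm on (618, 47) — divide until remainder is 0:
  618 = 13 · 47 + 7
  47 = 6 · 7 + 5
  7 = 1 · 5 + 2
  5 = 2 · 2 + 1
  2 = 2 · 1 + 0
gcd(618, 47) = 1.
Track Bezout coefficients alongside the remainders: start with r₀ = 618 = a·1 + b·0 (s = 1, t = 0) and r₁ = 47 = a·0 + b·1 (s = 0, t = 1); each new remainder r_{k+1} = r_{k-1} − q_k·r_k inherits s_{k+1} = s_{k-1} − q_k·s_k, t_{k+1} = t_{k-1} − q_k·t_k, so r_k = a·s_k + b·t_k at every step:
  q = 13: r = 7, s = 1 − 13·0 = 1, t = 0 − 13·1 = -13  (check: 618·1 + 47·(-13) = 7)
  q = 6: r = 5, s = 0 − 6·1 = -6, t = 1 − 6·(-13) = 79  (check: 618·(-6) + 47·79 = 5)
  q = 1: r = 2, s = 1 − 1·(-6) = 7, t = -13 − 1·79 = -92  (check: 618·7 + 47·(-92) = 2)
  q = 2: r = 1, s = -6 − 2·7 = -20, t = 79 − 2·(-92) = 263  (check: 618·(-20) + 47·263 = 1)
The row with r = 1 (the gcd) gives the Bezout coefficients s = -20, t = 263.
Result: 618 · (-20) + 47 · (263) = 1.

gcd(618, 47) = 1; s = -20, t = 263 (check: 618·(-20) + 47·263 = 1).


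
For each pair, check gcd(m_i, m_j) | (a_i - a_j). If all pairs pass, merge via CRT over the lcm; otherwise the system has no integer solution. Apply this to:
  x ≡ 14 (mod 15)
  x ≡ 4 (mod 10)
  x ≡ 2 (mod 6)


Moduli 15, 10, 6 are not pairwise coprime, so CRT works modulo lcm(m_i) when all pairwise compatibility conditions hold.
Pairwise compatibility: gcd(m_i, m_j) must divide a_i - a_j for every pair.
Merge one congruence at a time:
  Start: x ≡ 14 (mod 15).
  Combine with x ≡ 4 (mod 10): gcd(15, 10) = 5; 4 - 14 = -10, which IS divisible by 5, so compatible.
    Write x = 14 + 15·t and substitute into x ≡ 4 (mod 10): 15·t ≡ 4 − 14 = -10 (mod 10).
    Divide the congruence (and modulus) by g = 5: 3·t ≡ -2 (mod 2).
    Reduce coefficients mod 2: 1·t ≡ 0 (mod 2).
    So t ≡ 0 (mod 2).
    Then x = 14 + 15·0 = 14, valid modulo lcm(15, 10) = 30: x ≡ 14 (mod 30).
  Combine with x ≡ 2 (mod 6): gcd(30, 6) = 6; 2 - 14 = -12, which IS divisible by 6, so compatible.
    Write x = 14 + 30·t and substitute into x ≡ 2 (mod 6): 30·t ≡ 2 − 14 = -12 (mod 6).
    Divide the congruence (and modulus) by g = 6: 5·t ≡ -2 (mod 1).
    Modulo 1 every t works; take t = 0.
    Then x = 14 + 30·0 = 14, valid modulo lcm(30, 6) = 30: x ≡ 14 (mod 30).
Verify: 14 mod 15 = 14, 14 mod 10 = 4, 14 mod 6 = 2.

x ≡ 14 (mod 30).


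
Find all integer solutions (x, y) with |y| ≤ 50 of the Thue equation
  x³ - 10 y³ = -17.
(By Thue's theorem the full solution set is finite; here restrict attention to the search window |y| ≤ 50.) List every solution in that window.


The equation is x³ - 10y³ = -17. For fixed y, x³ = 10·y³ − 17, so a solution requires the RHS to be a perfect cube.
Strategy: iterate y from -50 to 50, compute RHS = 10·y³ − 17, and check whether it is a (positive or negative) perfect cube.
Check small values of y:
  y = 0: RHS = -17 is not a perfect cube.
  y = 1: RHS = -7 is not a perfect cube.
  y = -1: RHS = -27 = (-3)³ ⇒ x = -3 works.
  y = 2: RHS = 63 is not a perfect cube.
  y = -2: RHS = -97 is not a perfect cube.
  y = 3: RHS = 253 is not a perfect cube.
  y = -3: RHS = -287 is not a perfect cube.
Continuing the search up to |y| = 50 finds no further solutions beyond those listed.
Collected solutions: (-3, -1).

Solutions (with |y| ≤ 50): (-3, -1).


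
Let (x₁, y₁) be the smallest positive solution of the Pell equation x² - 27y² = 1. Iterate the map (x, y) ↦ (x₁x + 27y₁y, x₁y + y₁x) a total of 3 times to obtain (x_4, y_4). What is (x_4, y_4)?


Step 1: Find the fundamental solution (x₁, y₁) of x² - 27y² = 1.
  Expand √27 as a continued fraction. a₀ = ⌊√27⌋ = 5; iterate m_{k+1} = d_k·a_k − m_k, d_{k+1} = (27 − m_{k+1}²)/d_k, a_{k+1} = ⌊(a₀ + m_{k+1})/d_{k+1}⌋ (starting m₀ = 0, d₀ = 1), with convergents p_k = a_k·p_{k-1} + p_{k-2}, q_k = a_k·q_{k-1} + q_{k-2} (p₋₁ = 1, q₋₁ = 0):
  k = 0: a₀ = 5; p₀/q₀ = 5/1; p₀² − 27·q₀² = 25 − 27 = -2.
  k = 1: m = 5, d = 2, a = ⌊(5 + 5)/2⌋ = 5; p/q = (5·5 + 1)/(5·1 + 0) = 26/5; p² − 27·q² = 676 − 675 = 1.
  The first convergent with p² − 27·q² = 1 gives the fundamental solution (x₁, y₁) = (26, 5).
Step 2: Apply the recurrence (x_{n+1}, y_{n+1}) = (x₁x_n + 27y₁y_n, x₁y_n + y₁x_n) repeatedly.
  From (x_1, y_1) = (26, 5): x_2 = 26·26 + 27·5·5 = 1351; y_2 = 26·5 + 5·26 = 260.
  From (x_2, y_2) = (1351, 260): x_3 = 26·1351 + 27·5·260 = 70226; y_3 = 26·260 + 5·1351 = 13515.
  From (x_3, y_3) = (70226, 13515): x_4 = 26·70226 + 27·5·13515 = 3650401; y_4 = 26·13515 + 5·70226 = 702520.
Step 3: Verify x_4² - 27·y_4² = 13325427460801 - 13325427460800 = 1 (should be 1). ✓

(x_1, y_1) = (26, 5); (x_4, y_4) = (3650401, 702520).


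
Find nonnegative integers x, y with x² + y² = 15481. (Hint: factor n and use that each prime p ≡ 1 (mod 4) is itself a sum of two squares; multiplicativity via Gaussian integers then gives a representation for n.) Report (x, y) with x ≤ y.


Step 1: Factor n = 15481 = 113 · 137.
Step 2: Check the mod-4 condition on each prime factor: 113 ≡ 1 (mod 4), exponent 1; 137 ≡ 1 (mod 4), exponent 1.
All primes ≡ 3 (mod 4) appear to even exponent (or don't appear), so by the two-squares theorem n IS expressible as a sum of two squares.
Step 3: Build a representation. Here n = 113 · 137 is a product of primes ≡ 1 (mod 4). Each prime p ≡ 1 (mod 4) is itself a sum of two squares; find a² by testing p − a² for a perfect square:
  113: 113 − 1² = 112, 113 − 2² = 109, 113 − 3² = 104, 113 − 4² = 97, 113 − 5² = 88, 113 − 6² = 77, 113 − 7² = 64 = 8² ⇒ 113 = 7² + 8².
  137: 137 − 1² = 136, 137 − 2² = 133, 137 − 3² = 128, 137 − 4² = 121 = 11² ⇒ 137 = 4² + 11².
  Combine using the Brahmagupta–Fibonacci identity (a² + b²)(c² + d²) = (ac − bd)² + (ad + bc)² = (ac + bd)² + (ad − bc)²:
  113 · 137 = 15481: from (7² + 8²)(4² + 11²), take (7·4 − 8·11, 7·11 + 8·4) = (28 − 88, 77 + 32) = (-60, 109); dropping signs (only squares matter) gives (60, 109); check 60² + 109² = 3600 + 11881 = 15481 ✓.
Step 4: Order so x ≤ y and verify: 60² + 109² = 3600 + 11881 = 15481 = n. ✓

n = 15481 = 60² + 109² (one valid representation with x ≤ y).


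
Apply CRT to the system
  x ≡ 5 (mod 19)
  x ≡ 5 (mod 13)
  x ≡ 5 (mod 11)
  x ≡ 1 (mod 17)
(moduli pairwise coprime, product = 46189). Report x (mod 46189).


Product of moduli M = 19 · 13 · 11 · 17 = 46189.
Merge one congruence at a time:
  Start: x ≡ 5 (mod 19).
  Combine with x ≡ 5 (mod 13); new modulus lcm = 247.
    Write x = 5 + 19·t and substitute into x ≡ 5 (mod 13): 19·t ≡ 5 − 5 = 0 (mod 13).
    Reduce coefficients mod 13: 6·t ≡ 0 (mod 13).
    The inverse of 6 mod 13 is 11 (since 6·11 = 66 = 5·13 + 1), so t ≡ 11·0 = 0 ≡ 0 (mod 13).
    Then x = 5 + 19·0 = 5, valid modulo lcm(19, 13) = 247: x ≡ 5 (mod 247).
  Combine with x ≡ 5 (mod 11); new modulus lcm = 2717.
    Write x = 5 + 247·t and substitute into x ≡ 5 (mod 11): 247·t ≡ 5 − 5 = 0 (mod 11).
    Reduce coefficients mod 11: 5·t ≡ 0 (mod 11).
    The inverse of 5 mod 11 is 9 (since 5·9 = 45 = 4·11 + 1), so t ≡ 9·0 = 0 ≡ 0 (mod 11).
    Then x = 5 + 247·0 = 5, valid modulo lcm(247, 11) = 2717: x ≡ 5 (mod 2717).
  Combine with x ≡ 1 (mod 17); new modulus lcm = 46189.
    Write x = 5 + 2717·t and substitute into x ≡ 1 (mod 17): 2717·t ≡ 1 − 5 = -4 (mod 17).
    Reduce coefficients mod 17: 14·t ≡ 13 (mod 17).
    The inverse of 14 mod 17 is 11 (since 14·11 = 154 = 9·17 + 1), so t ≡ 11·13 = 143 ≡ 7 (mod 17).
    Then x = 5 + 2717·7 = 19024, valid modulo lcm(2717, 17) = 46189: x ≡ 19024 (mod 46189).
Verify against each original: 19024 mod 19 = 5, 19024 mod 13 = 5, 19024 mod 11 = 5, 19024 mod 17 = 1.

x ≡ 19024 (mod 46189).


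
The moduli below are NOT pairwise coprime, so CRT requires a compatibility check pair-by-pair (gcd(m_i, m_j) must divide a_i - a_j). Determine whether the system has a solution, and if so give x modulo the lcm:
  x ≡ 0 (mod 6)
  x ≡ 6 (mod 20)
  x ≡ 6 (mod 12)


Moduli 6, 20, 12 are not pairwise coprime, so CRT works modulo lcm(m_i) when all pairwise compatibility conditions hold.
Pairwise compatibility: gcd(m_i, m_j) must divide a_i - a_j for every pair.
Merge one congruence at a time:
  Start: x ≡ 0 (mod 6).
  Combine with x ≡ 6 (mod 20): gcd(6, 20) = 2; 6 - 0 = 6, which IS divisible by 2, so compatible.
    Write x = 0 + 6·t and substitute into x ≡ 6 (mod 20): 6·t ≡ 6 − 0 = 6 (mod 20).
    Divide the congruence (and modulus) by g = 2: 3·t ≡ 3 (mod 10).
    The inverse of 3 mod 10 is 7 (since 3·7 = 21 = 2·10 + 1), so t ≡ 7·3 = 21 ≡ 1 (mod 10).
    Then x = 0 + 6·1 = 6, valid modulo lcm(6, 20) = 60: x ≡ 6 (mod 60).
  Combine with x ≡ 6 (mod 12): gcd(60, 12) = 12; 6 - 6 = 0, which IS divisible by 12, so compatible.
    Write x = 6 + 60·t and substitute into x ≡ 6 (mod 12): 60·t ≡ 6 − 6 = 0 (mod 12).
    Divide the congruence (and modulus) by g = 12: 5·t ≡ 0 (mod 1).
    Modulo 1 every t works; take t = 0.
    Then x = 6 + 60·0 = 6, valid modulo lcm(60, 12) = 60: x ≡ 6 (mod 60).
Verify: 6 mod 6 = 0, 6 mod 20 = 6, 6 mod 12 = 6.

x ≡ 6 (mod 60).


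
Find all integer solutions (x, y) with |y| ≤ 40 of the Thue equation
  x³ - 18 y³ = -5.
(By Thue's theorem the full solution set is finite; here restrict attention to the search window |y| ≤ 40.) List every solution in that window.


The equation is x³ - 18y³ = -5. For fixed y, x³ = 18·y³ − 5, so a solution requires the RHS to be a perfect cube.
Strategy: iterate y from -40 to 40, compute RHS = 18·y³ − 5, and check whether it is a (positive or negative) perfect cube.
Check small values of y:
  y = 0: RHS = -5 is not a perfect cube.
  y = 1: RHS = 13 is not a perfect cube.
  y = -1: RHS = -23 is not a perfect cube.
  y = 2: RHS = 139 is not a perfect cube.
  y = -2: RHS = -149 is not a perfect cube.
  y = 3: RHS = 481 is not a perfect cube.
  y = -3: RHS = -491 is not a perfect cube.
Continuing the search up to |y| = 40 finds no solutions either.
No (x, y) in the scanned range satisfies the equation.

No integer solutions with |y| ≤ 40.


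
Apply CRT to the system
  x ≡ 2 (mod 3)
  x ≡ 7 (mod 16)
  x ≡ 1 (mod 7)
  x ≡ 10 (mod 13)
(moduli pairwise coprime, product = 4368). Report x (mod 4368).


Product of moduli M = 3 · 16 · 7 · 13 = 4368.
Merge one congruence at a time:
  Start: x ≡ 2 (mod 3).
  Combine with x ≡ 7 (mod 16); new modulus lcm = 48.
    Write x = 2 + 3·t and substitute into x ≡ 7 (mod 16): 3·t ≡ 7 − 2 = 5 (mod 16).
    The inverse of 3 mod 16 is 11 (since 3·11 = 33 = 2·16 + 1), so t ≡ 11·5 = 55 ≡ 7 (mod 16).
    Then x = 2 + 3·7 = 23, valid modulo lcm(3, 16) = 48: x ≡ 23 (mod 48).
  Combine with x ≡ 1 (mod 7); new modulus lcm = 336.
    Write x = 23 + 48·t and substitute into x ≡ 1 (mod 7): 48·t ≡ 1 − 23 = -22 (mod 7).
    Reduce coefficients mod 7: 6·t ≡ 6 (mod 7).
    The inverse of 6 mod 7 is 6 (since 6·6 = 36 = 5·7 + 1), so t ≡ 6·6 = 36 ≡ 1 (mod 7).
    Then x = 23 + 48·1 = 71, valid modulo lcm(48, 7) = 336: x ≡ 71 (mod 336).
  Combine with x ≡ 10 (mod 13); new modulus lcm = 4368.
    Write x = 71 + 336·t and substitute into x ≡ 10 (mod 13): 336·t ≡ 10 − 71 = -61 (mod 13).
    Reduce coefficients mod 13: 11·t ≡ 4 (mod 13).
    The inverse of 11 mod 13 is 6 (since 11·6 = 66 = 5·13 + 1), so t ≡ 6·4 = 24 ≡ 11 (mod 13).
    Then x = 71 + 336·11 = 3767, valid modulo lcm(336, 13) = 4368: x ≡ 3767 (mod 4368).
Verify against each original: 3767 mod 3 = 2, 3767 mod 16 = 7, 3767 mod 7 = 1, 3767 mod 13 = 10.

x ≡ 3767 (mod 4368).


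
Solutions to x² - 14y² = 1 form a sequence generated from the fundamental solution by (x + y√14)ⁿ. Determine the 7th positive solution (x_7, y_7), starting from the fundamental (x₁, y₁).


Step 1: Find the fundamental solution (x₁, y₁) of x² - 14y² = 1.
  Expand √14 as a continued fraction. a₀ = ⌊√14⌋ = 3; iterate m_{k+1} = d_k·a_k − m_k, d_{k+1} = (14 − m_{k+1}²)/d_k, a_{k+1} = ⌊(a₀ + m_{k+1})/d_{k+1}⌋ (starting m₀ = 0, d₀ = 1), with convergents p_k = a_k·p_{k-1} + p_{k-2}, q_k = a_k·q_{k-1} + q_{k-2} (p₋₁ = 1, q₋₁ = 0):
  k = 0: a₀ = 3; p₀/q₀ = 3/1; p₀² − 14·q₀² = 9 − 14 = -5.
  k = 1: m = 3, d = 5, a = ⌊(3 + 3)/5⌋ = 1; p/q = (1·3 + 1)/(1·1 + 0) = 4/1; p² − 14·q² = 16 − 14 = 2.
  k = 2: m = 2, d = 2, a = ⌊(3 + 2)/2⌋ = 2; p/q = (2·4 + 3)/(2·1 + 1) = 11/3; p² − 14·q² = 121 − 126 = -5.
  k = 3: m = 2, d = 5, a = ⌊(3 + 2)/5⌋ = 1; p/q = (1·11 + 4)/(1·3 + 1) = 15/4; p² − 14·q² = 225 − 224 = 1.
  The first convergent with p² − 14·q² = 1 gives the fundamental solution (x₁, y₁) = (15, 4).
Step 2: Apply the recurrence (x_{n+1}, y_{n+1}) = (x₁x_n + 14y₁y_n, x₁y_n + y₁x_n) repeatedly.
  From (x_1, y_1) = (15, 4): x_2 = 15·15 + 14·4·4 = 449; y_2 = 15·4 + 4·15 = 120.
  From (x_2, y_2) = (449, 120): x_3 = 15·449 + 14·4·120 = 13455; y_3 = 15·120 + 4·449 = 3596.
  From (x_3, y_3) = (13455, 3596): x_4 = 15·13455 + 14·4·3596 = 403201; y_4 = 15·3596 + 4·13455 = 107760.
  From (x_4, y_4) = (403201, 107760): x_5 = 15·403201 + 14·4·107760 = 12082575; y_5 = 15·107760 + 4·403201 = 3229204.
  From (x_5, y_5) = (12082575, 3229204): x_6 = 15·12082575 + 14·4·3229204 = 362074049; y_6 = 15·3229204 + 4·12082575 = 96768360.
  From (x_6, y_6) = (362074049, 96768360): x_7 = 15·362074049 + 14·4·96768360 = 10850138895; y_7 = 15·96768360 + 4·362074049 = 2899821596.
Step 3: Verify x_7² - 14·y_7² = 117725514040791821025 - 117725514040791821024 = 1 (should be 1). ✓

(x_1, y_1) = (15, 4); (x_7, y_7) = (10850138895, 2899821596).


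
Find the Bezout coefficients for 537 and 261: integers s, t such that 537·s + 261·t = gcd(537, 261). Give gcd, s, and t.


Euclidean algorithm on (537, 261) — divide until remainder is 0:
  537 = 2 · 261 + 15
  261 = 17 · 15 + 6
  15 = 2 · 6 + 3
  6 = 2 · 3 + 0
gcd(537, 261) = 3.
Track Bezout coefficients alongside the remainders: start with r₀ = 537 = a·1 + b·0 (s = 1, t = 0) and r₁ = 261 = a·0 + b·1 (s = 0, t = 1); each new remainder r_{k+1} = r_{k-1} − q_k·r_k inherits s_{k+1} = s_{k-1} − q_k·s_k, t_{k+1} = t_{k-1} − q_k·t_k, so r_k = a·s_k + b·t_k at every step:
  q = 2: r = 15, s = 1 − 2·0 = 1, t = 0 − 2·1 = -2  (check: 537·1 + 261·(-2) = 15)
  q = 17: r = 6, s = 0 − 17·1 = -17, t = 1 − 17·(-2) = 35  (check: 537·(-17) + 261·35 = 6)
  q = 2: r = 3, s = 1 − 2·(-17) = 35, t = -2 − 2·35 = -72  (check: 537·35 + 261·(-72) = 3)
The row with r = 3 (the gcd) gives the Bezout coefficients s = 35, t = -72.
Result: 537 · (35) + 261 · (-72) = 3.

gcd(537, 261) = 3; s = 35, t = -72 (check: 537·35 + 261·(-72) = 3).


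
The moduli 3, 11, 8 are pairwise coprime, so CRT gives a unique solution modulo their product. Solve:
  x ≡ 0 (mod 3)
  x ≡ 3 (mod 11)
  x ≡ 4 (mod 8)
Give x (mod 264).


Moduli 3, 11, 8 are pairwise coprime; by CRT there is a unique solution modulo M = 3 · 11 · 8 = 264.
Solve pairwise, accumulating the modulus:
  Start with x ≡ 0 (mod 3).
  Combine with x ≡ 3 (mod 11): since gcd(3, 11) = 1, we get a unique residue mod 33.
    Write x = 0 + 3·t and substitute into x ≡ 3 (mod 11): 3·t ≡ 3 − 0 = 3 (mod 11).
    The inverse of 3 mod 11 is 4 (since 3·4 = 12 = 1·11 + 1), so t ≡ 4·3 = 12 ≡ 1 (mod 11).
    Then x = 0 + 3·1 = 3, valid modulo lcm(3, 11) = 33: x ≡ 3 (mod 33).
  Combine with x ≡ 4 (mod 8): since gcd(33, 8) = 1, we get a unique residue mod 264.
    Write x = 3 + 33·t and substitute into x ≡ 4 (mod 8): 33·t ≡ 4 − 3 = 1 (mod 8).
    Reduce coefficients mod 8: 1·t ≡ 1 (mod 8).
    So t ≡ 1 (mod 8).
    Then x = 3 + 33·1 = 36, valid modulo lcm(33, 8) = 264: x ≡ 36 (mod 264).
Verify: 36 mod 3 = 0 ✓, 36 mod 11 = 3 ✓, 36 mod 8 = 4 ✓.

x ≡ 36 (mod 264).


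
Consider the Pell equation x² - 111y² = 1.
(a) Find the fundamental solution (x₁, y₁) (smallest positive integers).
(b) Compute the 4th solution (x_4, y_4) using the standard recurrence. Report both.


Step 1: Find the fundamental solution (x₁, y₁) of x² - 111y² = 1.
  Expand √111 as a continued fraction. a₀ = ⌊√111⌋ = 10; iterate m_{k+1} = d_k·a_k − m_k, d_{k+1} = (111 − m_{k+1}²)/d_k, a_{k+1} = ⌊(a₀ + m_{k+1})/d_{k+1}⌋ (starting m₀ = 0, d₀ = 1), with convergents p_k = a_k·p_{k-1} + p_{k-2}, q_k = a_k·q_{k-1} + q_{k-2} (p₋₁ = 1, q₋₁ = 0):
  k = 0: a₀ = 10; p₀/q₀ = 10/1; p₀² − 111·q₀² = 100 − 111 = -11.
  k = 1: m = 10, d = 11, a = ⌊(10 + 10)/11⌋ = 1; p/q = (1·10 + 1)/(1·1 + 0) = 11/1; p² − 111·q² = 121 − 111 = 10.
  k = 2: m = 1, d = 10, a = ⌊(10 + 1)/10⌋ = 1; p/q = (1·11 + 10)/(1·1 + 1) = 21/2; p² − 111·q² = 441 − 444 = -3.
  k = 3: m = 9, d = 3, a = ⌊(10 + 9)/3⌋ = 6; p/q = (6·21 + 11)/(6·2 + 1) = 137/13; p² − 111·q² = 18769 − 18759 = 10.
  k = 4: m = 9, d = 10, a = ⌊(10 + 9)/10⌋ = 1; p/q = (1·137 + 21)/(1·13 + 2) = 158/15; p² − 111·q² = 24964 − 24975 = -11.
  k = 5: m = 1, d = 11, a = ⌊(10 + 1)/11⌋ = 1; p/q = (1·158 + 137)/(1·15 + 13) = 295/28; p² − 111·q² = 87025 − 87024 = 1.
  The first convergent with p² − 111·q² = 1 gives the fundamental solution (x₁, y₁) = (295, 28).
Step 2: Apply the recurrence (x_{n+1}, y_{n+1}) = (x₁x_n + 111y₁y_n, x₁y_n + y₁x_n) repeatedly.
  From (x_1, y_1) = (295, 28): x_2 = 295·295 + 111·28·28 = 174049; y_2 = 295·28 + 28·295 = 16520.
  From (x_2, y_2) = (174049, 16520): x_3 = 295·174049 + 111·28·16520 = 102688615; y_3 = 295·16520 + 28·174049 = 9746772.
  From (x_3, y_3) = (102688615, 9746772): x_4 = 295·102688615 + 111·28·9746772 = 60586108801; y_4 = 295·9746772 + 28·102688615 = 5750578960.
Step 3: Verify x_4² - 111·y_4² = 3670676579646609657601 - 3670676579646609657600 = 1 (should be 1). ✓

(x_1, y_1) = (295, 28); (x_4, y_4) = (60586108801, 5750578960).


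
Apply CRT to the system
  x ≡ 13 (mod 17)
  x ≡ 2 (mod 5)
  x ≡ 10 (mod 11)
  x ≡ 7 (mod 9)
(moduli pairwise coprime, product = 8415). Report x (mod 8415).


Product of moduli M = 17 · 5 · 11 · 9 = 8415.
Merge one congruence at a time:
  Start: x ≡ 13 (mod 17).
  Combine with x ≡ 2 (mod 5); new modulus lcm = 85.
    Write x = 13 + 17·t and substitute into x ≡ 2 (mod 5): 17·t ≡ 2 − 13 = -11 (mod 5).
    Reduce coefficients mod 5: 2·t ≡ 4 (mod 5).
    The inverse of 2 mod 5 is 3 (since 2·3 = 6 = 1·5 + 1), so t ≡ 3·4 = 12 ≡ 2 (mod 5).
    Then x = 13 + 17·2 = 47, valid modulo lcm(17, 5) = 85: x ≡ 47 (mod 85).
  Combine with x ≡ 10 (mod 11); new modulus lcm = 935.
    Write x = 47 + 85·t and substitute into x ≡ 10 (mod 11): 85·t ≡ 10 − 47 = -37 (mod 11).
    Reduce coefficients mod 11: 8·t ≡ 7 (mod 11).
    The inverse of 8 mod 11 is 7 (since 8·7 = 56 = 5·11 + 1), so t ≡ 7·7 = 49 ≡ 5 (mod 11).
    Then x = 47 + 85·5 = 472, valid modulo lcm(85, 11) = 935: x ≡ 472 (mod 935).
  Combine with x ≡ 7 (mod 9); new modulus lcm = 8415.
    Write x = 472 + 935·t and substitute into x ≡ 7 (mod 9): 935·t ≡ 7 − 472 = -465 (mod 9).
    Reduce coefficients mod 9: 8·t ≡ 3 (mod 9).
    The inverse of 8 mod 9 is 8 (since 8·8 = 64 = 7·9 + 1), so t ≡ 8·3 = 24 ≡ 6 (mod 9).
    Then x = 472 + 935·6 = 6082, valid modulo lcm(935, 9) = 8415: x ≡ 6082 (mod 8415).
Verify against each original: 6082 mod 17 = 13, 6082 mod 5 = 2, 6082 mod 11 = 10, 6082 mod 9 = 7.

x ≡ 6082 (mod 8415).


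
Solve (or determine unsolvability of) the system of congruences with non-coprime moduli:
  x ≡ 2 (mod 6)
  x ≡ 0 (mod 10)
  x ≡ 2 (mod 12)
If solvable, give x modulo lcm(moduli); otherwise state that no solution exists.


Moduli 6, 10, 12 are not pairwise coprime, so CRT works modulo lcm(m_i) when all pairwise compatibility conditions hold.
Pairwise compatibility: gcd(m_i, m_j) must divide a_i - a_j for every pair.
Merge one congruence at a time:
  Start: x ≡ 2 (mod 6).
  Combine with x ≡ 0 (mod 10): gcd(6, 10) = 2; 0 - 2 = -2, which IS divisible by 2, so compatible.
    Write x = 2 + 6·t and substitute into x ≡ 0 (mod 10): 6·t ≡ 0 − 2 = -2 (mod 10).
    Divide the congruence (and modulus) by g = 2: 3·t ≡ -1 (mod 5).
    Reduce coefficients mod 5: 3·t ≡ 4 (mod 5).
    The inverse of 3 mod 5 is 2 (since 3·2 = 6 = 1·5 + 1), so t ≡ 2·4 = 8 ≡ 3 (mod 5).
    Then x = 2 + 6·3 = 20, valid modulo lcm(6, 10) = 30: x ≡ 20 (mod 30).
  Combine with x ≡ 2 (mod 12): gcd(30, 12) = 6; 2 - 20 = -18, which IS divisible by 6, so compatible.
    Write x = 20 + 30·t and substitute into x ≡ 2 (mod 12): 30·t ≡ 2 − 20 = -18 (mod 12).
    Divide the congruence (and modulus) by g = 6: 5·t ≡ -3 (mod 2).
    Reduce coefficients mod 2: 1·t ≡ 1 (mod 2).
    So t ≡ 1 (mod 2).
    Then x = 20 + 30·1 = 50, valid modulo lcm(30, 12) = 60: x ≡ 50 (mod 60).
Verify: 50 mod 6 = 2, 50 mod 10 = 0, 50 mod 12 = 2.

x ≡ 50 (mod 60).


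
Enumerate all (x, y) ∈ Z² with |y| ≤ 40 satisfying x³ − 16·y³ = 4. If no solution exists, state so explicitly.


The equation is x³ - 16y³ = 4. For fixed y, x³ = 16·y³ + 4, so a solution requires the RHS to be a perfect cube.
Strategy: iterate y from -40 to 40, compute RHS = 16·y³ + 4, and check whether it is a (positive or negative) perfect cube.
Check small values of y:
  y = 0: RHS = 4 is not a perfect cube.
  y = 1: RHS = 20 is not a perfect cube.
  y = -1: RHS = -12 is not a perfect cube.
  y = 2: RHS = 132 is not a perfect cube.
  y = -2: RHS = -124 is not a perfect cube.
  y = 3: RHS = 436 is not a perfect cube.
  y = -3: RHS = -428 is not a perfect cube.
Continuing the search up to |y| = 40 finds no solutions either.
No (x, y) in the scanned range satisfies the equation.

No integer solutions with |y| ≤ 40.


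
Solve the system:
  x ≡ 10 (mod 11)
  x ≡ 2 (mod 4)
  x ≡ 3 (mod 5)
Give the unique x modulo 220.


Moduli 11, 4, 5 are pairwise coprime; by CRT there is a unique solution modulo M = 11 · 4 · 5 = 220.
Solve pairwise, accumulating the modulus:
  Start with x ≡ 10 (mod 11).
  Combine with x ≡ 2 (mod 4): since gcd(11, 4) = 1, we get a unique residue mod 44.
    Write x = 10 + 11·t and substitute into x ≡ 2 (mod 4): 11·t ≡ 2 − 10 = -8 (mod 4).
    Reduce coefficients mod 4: 3·t ≡ 0 (mod 4).
    The inverse of 3 mod 4 is 3 (since 3·3 = 9 = 2·4 + 1), so t ≡ 3·0 = 0 ≡ 0 (mod 4).
    Then x = 10 + 11·0 = 10, valid modulo lcm(11, 4) = 44: x ≡ 10 (mod 44).
  Combine with x ≡ 3 (mod 5): since gcd(44, 5) = 1, we get a unique residue mod 220.
    Write x = 10 + 44·t and substitute into x ≡ 3 (mod 5): 44·t ≡ 3 − 10 = -7 (mod 5).
    Reduce coefficients mod 5: 4·t ≡ 3 (mod 5).
    The inverse of 4 mod 5 is 4 (since 4·4 = 16 = 3·5 + 1), so t ≡ 4·3 = 12 ≡ 2 (mod 5).
    Then x = 10 + 44·2 = 98, valid modulo lcm(44, 5) = 220: x ≡ 98 (mod 220).
Verify: 98 mod 11 = 10 ✓, 98 mod 4 = 2 ✓, 98 mod 5 = 3 ✓.

x ≡ 98 (mod 220).


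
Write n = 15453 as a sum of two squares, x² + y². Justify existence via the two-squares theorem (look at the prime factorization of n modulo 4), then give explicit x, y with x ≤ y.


Step 1: Factor n = 15453 = 3^2 · 17 · 101.
Step 2: Check the mod-4 condition on each prime factor: 3 ≡ 3 (mod 4), exponent 2 (must be even); 17 ≡ 1 (mod 4), exponent 1; 101 ≡ 1 (mod 4), exponent 1.
All primes ≡ 3 (mod 4) appear to even exponent (or don't appear), so by the two-squares theorem n IS expressible as a sum of two squares.
Step 3: Build a representation. Group n = k² · m with k = 3 and m = 17 · 101 = 1717 (a product of primes ≡ 1 (mod 4)); a representation of m scales to one of n via (k·x)² + (k·y)² = k²(x² + y²). Each prime p ≡ 1 (mod 4) is itself a sum of two squares; find a² by testing p − a² for a perfect square:
  17: 17 − 1² = 16 = 4² ⇒ 17 = 1² + 4².
  101: 101 − 1² = 100 = 10² ⇒ 101 = 1² + 10².
  Combine using the Brahmagupta–Fibonacci identity (a² + b²)(c² + d²) = (ac − bd)² + (ad + bc)² = (ac + bd)² + (ad − bc)²:
  17 · 101 = 1717: from (1² + 4²)(1² + 10²), take (1·1 − 4·10, 1·10 + 4·1) = (1 − 40, 10 + 4) = (-39, 14); dropping signs (only squares matter) gives (39, 14); check 39² + 14² = 1521 + 196 = 1717 ✓.
  Scale by k = 3: (3·39, 3·14) = (117, 42).
Step 4: Order so x ≤ y and verify: 42² + 117² = 1764 + 13689 = 15453 = n. ✓

n = 15453 = 42² + 117² (one valid representation with x ≤ y).


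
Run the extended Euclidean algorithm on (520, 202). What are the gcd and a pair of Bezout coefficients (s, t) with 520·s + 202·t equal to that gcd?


Euclidean algorithm on (520, 202) — divide until remainder is 0:
  520 = 2 · 202 + 116
  202 = 1 · 116 + 86
  116 = 1 · 86 + 30
  86 = 2 · 30 + 26
  30 = 1 · 26 + 4
  26 = 6 · 4 + 2
  4 = 2 · 2 + 0
gcd(520, 202) = 2.
Track Bezout coefficients alongside the remainders: start with r₀ = 520 = a·1 + b·0 (s = 1, t = 0) and r₁ = 202 = a·0 + b·1 (s = 0, t = 1); each new remainder r_{k+1} = r_{k-1} − q_k·r_k inherits s_{k+1} = s_{k-1} − q_k·s_k, t_{k+1} = t_{k-1} − q_k·t_k, so r_k = a·s_k + b·t_k at every step:
  q = 2: r = 116, s = 1 − 2·0 = 1, t = 0 − 2·1 = -2  (check: 520·1 + 202·(-2) = 116)
  q = 1: r = 86, s = 0 − 1·1 = -1, t = 1 − 1·(-2) = 3  (check: 520·(-1) + 202·3 = 86)
  q = 1: r = 30, s = 1 − 1·(-1) = 2, t = -2 − 1·3 = -5  (check: 520·2 + 202·(-5) = 30)
  q = 2: r = 26, s = -1 − 2·2 = -5, t = 3 − 2·(-5) = 13  (check: 520·(-5) + 202·13 = 26)
  q = 1: r = 4, s = 2 − 1·(-5) = 7, t = -5 − 1·13 = -18  (check: 520·7 + 202·(-18) = 4)
  q = 6: r = 2, s = -5 − 6·7 = -47, t = 13 − 6·(-18) = 121  (check: 520·(-47) + 202·121 = 2)
The row with r = 2 (the gcd) gives the Bezout coefficients s = -47, t = 121.
Result: 520 · (-47) + 202 · (121) = 2.

gcd(520, 202) = 2; s = -47, t = 121 (check: 520·(-47) + 202·121 = 2).
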